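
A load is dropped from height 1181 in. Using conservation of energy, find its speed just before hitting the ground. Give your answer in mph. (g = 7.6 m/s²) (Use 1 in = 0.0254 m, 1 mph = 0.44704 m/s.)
Convert to SI: h = 29.9974 m
mgh = ½mv² ⇒ v = √(2gh) = √(2·7.6·29.9974) = 21.3532 m/s = 47.77 mph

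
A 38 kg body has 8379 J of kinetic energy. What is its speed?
v = √(2·KE/m) = √(2·8379/38) = 21.0 m/s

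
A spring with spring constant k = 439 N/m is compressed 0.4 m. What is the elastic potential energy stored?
PE = ½kx² = ½(439)(0.4)² = 35.12 J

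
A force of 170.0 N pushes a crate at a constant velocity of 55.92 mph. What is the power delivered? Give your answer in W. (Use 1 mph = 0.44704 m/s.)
Convert to SI: F = 170.0 N, v = 24.9985 m/s
P = Fv = (170.0)(24.9985) = 4250 W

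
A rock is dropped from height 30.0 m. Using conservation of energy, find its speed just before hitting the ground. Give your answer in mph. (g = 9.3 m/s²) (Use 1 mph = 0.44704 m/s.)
mgh = ½mv² ⇒ v = √(2gh) = √(2·9.3·30.0) = 23.622 m/s = 52.84 mph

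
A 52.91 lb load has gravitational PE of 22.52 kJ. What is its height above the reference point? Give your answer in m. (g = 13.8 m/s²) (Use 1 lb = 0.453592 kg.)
Convert to SI: m = 23.9996 kg, PE = 22520.0 J
h = PE/(mg) = 22520.0/(23.9996·13.8) = 68.0 m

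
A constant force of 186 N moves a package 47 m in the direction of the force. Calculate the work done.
W = F·d = (186)(47) = 8742 J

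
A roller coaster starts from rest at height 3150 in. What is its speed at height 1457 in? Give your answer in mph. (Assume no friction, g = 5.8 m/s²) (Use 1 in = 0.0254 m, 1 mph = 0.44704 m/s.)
Convert to SI: h₁−h₂ = 43.0022 m
mgh₁ = mgh₂ + ½mv² ⇒ v = √(2g(h₁−h₂)) = √(2·5.8·43.0022) = 22.3344 m/s = 49.96 mph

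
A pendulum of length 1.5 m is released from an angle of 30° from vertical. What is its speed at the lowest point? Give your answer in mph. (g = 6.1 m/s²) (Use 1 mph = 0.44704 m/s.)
h = L(1 − cosθ) = 1.5(1 − cos30°) = 0.200962 m
v = √(2gh) = √(2·6.1·0.200962) = 1.5658 m/s = 3.503 mph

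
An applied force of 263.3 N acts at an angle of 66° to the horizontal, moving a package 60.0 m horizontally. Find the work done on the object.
W = F·d·cosθ = (263.3)(60.0)cos(66°) = 6426 J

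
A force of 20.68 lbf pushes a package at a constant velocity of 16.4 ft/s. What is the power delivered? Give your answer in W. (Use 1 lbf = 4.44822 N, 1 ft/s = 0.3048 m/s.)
Convert to SI: F = 91.9892 N, v = 4.99872 m/s
P = Fv = (91.9892)(4.99872) = 459.8 W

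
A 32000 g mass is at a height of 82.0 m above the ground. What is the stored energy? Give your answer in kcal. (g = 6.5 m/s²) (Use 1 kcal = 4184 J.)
Convert to SI: m = 32.0 kg, h = 82.0 m
PE = mgh = (32.0)(6.5)(82.0) = 17056.0 J = 4.076 kcal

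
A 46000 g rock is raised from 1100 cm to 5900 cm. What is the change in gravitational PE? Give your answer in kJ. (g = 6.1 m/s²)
Convert to SI: m = 46.0 kg, Δh = 48.0 m
ΔPE = mgΔh = (46.0)(6.1)(48.0) = 13468.8 J = 13.47 kJ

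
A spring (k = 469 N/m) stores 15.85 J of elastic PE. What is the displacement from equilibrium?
x = √(2·PE/k) = √(2·15.85/469) = 0.26 m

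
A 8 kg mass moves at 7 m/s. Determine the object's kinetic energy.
KE = ½mv² = ½(8)(7)² = 196.0 J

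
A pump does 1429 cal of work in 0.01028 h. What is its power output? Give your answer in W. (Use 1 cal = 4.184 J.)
Convert to SI: W = 5978.94 J, t = 37.008 s
P = W/t = 5978.94/37.008 = 161.6 W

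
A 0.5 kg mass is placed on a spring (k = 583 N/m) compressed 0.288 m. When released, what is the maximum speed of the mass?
½kx² = ½mv² ⇒ v = x√(k/m) = (0.288)√(583/0.5) = 9.834 m/s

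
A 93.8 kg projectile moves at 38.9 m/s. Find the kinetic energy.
KE = ½mv² = ½(93.8)(38.9)² = 70970 J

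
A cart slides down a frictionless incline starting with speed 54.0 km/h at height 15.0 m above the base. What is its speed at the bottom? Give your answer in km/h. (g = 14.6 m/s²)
Convert to SI: v₀ = 15.0 m/s, h = 15.0 m
½mv₀² + mgh = ½mv² ⇒ v = √(v₀² + 2gh) = √(15.0² + 2·14.6·15.0) = 25.7488 m/s = 92.7 km/h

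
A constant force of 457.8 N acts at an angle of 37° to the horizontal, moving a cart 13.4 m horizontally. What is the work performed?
W = F·d·cosθ = (457.8)(13.4)cos(37°) = 4899 J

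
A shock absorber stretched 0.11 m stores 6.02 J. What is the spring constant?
k = 2·PE/x² = 2·6.02/(0.11)² = 995.0 N/m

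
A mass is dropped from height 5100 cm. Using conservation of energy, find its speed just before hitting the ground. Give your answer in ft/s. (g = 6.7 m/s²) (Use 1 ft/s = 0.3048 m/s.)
Convert to SI: h = 51.0 m
mgh = ½mv² ⇒ v = √(2gh) = √(2·6.7·51.0) = 26.1419 m/s = 85.77 ft/s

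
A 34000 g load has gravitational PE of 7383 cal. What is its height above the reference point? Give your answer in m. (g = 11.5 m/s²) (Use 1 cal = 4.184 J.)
Convert to SI: m = 34.0 kg, PE = 30890.5 J
h = PE/(mg) = 30890.5/(34.0·11.5) = 79.0 m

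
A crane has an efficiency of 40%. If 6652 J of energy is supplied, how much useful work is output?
W_out = η·W_in = 0.4·6652 = 2660.8 J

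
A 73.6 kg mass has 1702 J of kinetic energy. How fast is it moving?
v = √(2·KE/m) = √(2·1702/73.6) = 6.801 m/s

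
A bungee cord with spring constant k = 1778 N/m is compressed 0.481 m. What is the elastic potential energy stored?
PE = ½kx² = ½(1778)(0.481)² = 205.7 J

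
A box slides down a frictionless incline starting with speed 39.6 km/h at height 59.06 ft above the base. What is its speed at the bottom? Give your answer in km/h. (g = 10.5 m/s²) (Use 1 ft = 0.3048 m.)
Convert to SI: v₀ = 11.0 m/s, h = 18.0015 m
½mv₀² + mgh = ½mv² ⇒ v = √(v₀² + 2gh) = √(11.0² + 2·10.5·18.0015) = 22.339 m/s = 80.42 km/h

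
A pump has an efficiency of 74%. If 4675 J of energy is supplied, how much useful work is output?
W_out = η·W_in = 0.74·4675 = 3459.5 J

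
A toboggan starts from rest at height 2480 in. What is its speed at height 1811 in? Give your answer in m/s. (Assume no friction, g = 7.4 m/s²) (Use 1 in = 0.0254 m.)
Convert to SI: h₁−h₂ = 16.9926 m
mgh₁ = mgh₂ + ½mv² ⇒ v = √(2g(h₁−h₂)) = √(2·7.4·16.9926) = 15.86 m/s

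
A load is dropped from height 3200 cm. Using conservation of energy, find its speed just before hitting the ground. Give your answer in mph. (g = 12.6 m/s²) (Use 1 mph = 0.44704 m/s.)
Convert to SI: h = 32.0 m
mgh = ½mv² ⇒ v = √(2gh) = √(2·12.6·32.0) = 28.3972 m/s = 63.52 mph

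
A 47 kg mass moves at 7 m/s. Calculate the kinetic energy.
KE = ½mv² = ½(47)(7)² = 1151.5 J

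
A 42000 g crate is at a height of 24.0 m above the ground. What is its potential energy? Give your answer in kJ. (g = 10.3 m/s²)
Convert to SI: m = 42.0 kg, h = 24.0 m
PE = mgh = (42.0)(10.3)(24.0) = 10382.4 J = 10.38 kJ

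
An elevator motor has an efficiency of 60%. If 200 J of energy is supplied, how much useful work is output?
W_out = η·W_in = 0.6·200 = 120.0 J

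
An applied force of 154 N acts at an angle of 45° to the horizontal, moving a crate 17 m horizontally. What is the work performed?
W = F·d·cosθ = (154)(17)cos(45°) = 1851 J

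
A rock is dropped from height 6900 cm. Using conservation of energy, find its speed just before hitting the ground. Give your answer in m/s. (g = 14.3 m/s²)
Convert to SI: h = 69.0 m
mgh = ½mv² ⇒ v = √(2gh) = √(2·14.3·69.0) = 44.42 m/s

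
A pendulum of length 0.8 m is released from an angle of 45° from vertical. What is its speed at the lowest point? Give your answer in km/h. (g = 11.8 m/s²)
h = L(1 − cosθ) = 0.8(1 − cos45°) = 0.234315 m
v = √(2gh) = √(2·11.8·0.234315) = 2.35156 m/s = 8.466 km/h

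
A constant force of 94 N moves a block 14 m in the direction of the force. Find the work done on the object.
W = F·d = (94)(14) = 1316 J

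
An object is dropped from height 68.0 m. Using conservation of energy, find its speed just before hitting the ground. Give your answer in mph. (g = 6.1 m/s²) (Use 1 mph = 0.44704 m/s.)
mgh = ½mv² ⇒ v = √(2gh) = √(2·6.1·68.0) = 28.8028 m/s = 64.43 mph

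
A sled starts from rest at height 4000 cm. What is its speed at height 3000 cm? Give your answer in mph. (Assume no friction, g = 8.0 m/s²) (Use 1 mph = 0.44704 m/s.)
Convert to SI: h₁−h₂ = 10.0 m
mgh₁ = mgh₂ + ½mv² ⇒ v = √(2g(h₁−h₂)) = √(2·8.0·10.0) = 12.6491 m/s = 28.3 mph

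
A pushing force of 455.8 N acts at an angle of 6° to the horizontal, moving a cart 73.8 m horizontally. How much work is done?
W = F·d·cosθ = (455.8)(73.8)cos(6°) = 33450 J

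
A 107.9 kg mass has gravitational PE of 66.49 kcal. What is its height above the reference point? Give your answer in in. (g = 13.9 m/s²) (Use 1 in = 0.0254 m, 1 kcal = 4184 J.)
Convert to SI: m = 107.9 kg, PE = 278194 J
h = PE/(mg) = 278194/(107.9·13.9) = 185.486 m = 7303 in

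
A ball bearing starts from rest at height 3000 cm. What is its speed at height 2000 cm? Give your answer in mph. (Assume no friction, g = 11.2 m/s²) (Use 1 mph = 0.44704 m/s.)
Convert to SI: h₁−h₂ = 10.0 m
mgh₁ = mgh₂ + ½mv² ⇒ v = √(2g(h₁−h₂)) = √(2·11.2·10.0) = 14.9666 m/s = 33.48 mph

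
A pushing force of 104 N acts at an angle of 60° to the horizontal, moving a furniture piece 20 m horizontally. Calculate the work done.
W = F·d·cosθ = (104)(20)cos(60°) = 1040 J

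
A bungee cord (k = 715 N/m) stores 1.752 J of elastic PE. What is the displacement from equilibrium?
x = √(2·PE/k) = √(2·1.752/715) = 0.07 m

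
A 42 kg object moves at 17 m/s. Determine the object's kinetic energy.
KE = ½mv² = ½(42)(17)² = 6069.0 J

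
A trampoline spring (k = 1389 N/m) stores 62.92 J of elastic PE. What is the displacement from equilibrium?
x = √(2·PE/k) = √(2·62.92/1389) = 0.301 m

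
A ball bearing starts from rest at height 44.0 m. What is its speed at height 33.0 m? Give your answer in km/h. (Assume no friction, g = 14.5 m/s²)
mgh₁ = mgh₂ + ½mv² ⇒ v = √(2g(h₁−h₂)) = √(2·14.5·11.0) = 17.8606 m/s = 64.3 km/h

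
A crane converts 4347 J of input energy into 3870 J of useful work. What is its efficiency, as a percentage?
η = W_out/W_in = 3870/4347 = 89.03%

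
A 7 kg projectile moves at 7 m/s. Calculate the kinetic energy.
KE = ½mv² = ½(7)(7)² = 171.5 J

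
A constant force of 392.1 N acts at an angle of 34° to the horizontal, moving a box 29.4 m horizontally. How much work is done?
W = F·d·cosθ = (392.1)(29.4)cos(34°) = 9557 J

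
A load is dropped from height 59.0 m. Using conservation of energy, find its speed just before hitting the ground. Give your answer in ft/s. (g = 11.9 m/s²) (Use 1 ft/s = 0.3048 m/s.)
mgh = ½mv² ⇒ v = √(2gh) = √(2·11.9·59.0) = 37.4727 m/s = 122.9 ft/s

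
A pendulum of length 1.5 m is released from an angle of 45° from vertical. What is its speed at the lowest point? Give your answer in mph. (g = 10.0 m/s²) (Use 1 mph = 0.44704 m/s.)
h = L(1 − cosθ) = 1.5(1 − cos45°) = 0.43934 m
v = √(2gh) = √(2·10.0·0.43934) = 2.96425 m/s = 6.631 mph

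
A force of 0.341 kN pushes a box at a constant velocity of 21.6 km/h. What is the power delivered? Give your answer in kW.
Convert to SI: F = 341.0 N, v = 6.0 m/s
P = Fv = (341.0)(6.0) = 2046.0 W = 2.046 kW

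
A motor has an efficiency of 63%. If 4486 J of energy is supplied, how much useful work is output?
W_out = η·W_in = 0.63·4486 = 2826.18 J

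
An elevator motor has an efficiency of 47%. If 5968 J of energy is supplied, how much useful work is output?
W_out = η·W_in = 0.47·5968 = 2804.96 J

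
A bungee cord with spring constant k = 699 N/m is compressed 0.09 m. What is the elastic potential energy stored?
PE = ½kx² = ½(699)(0.09)² = 2.831 J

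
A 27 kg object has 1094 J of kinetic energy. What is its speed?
v = √(2·KE/m) = √(2·1094/27) = 9.002 m/s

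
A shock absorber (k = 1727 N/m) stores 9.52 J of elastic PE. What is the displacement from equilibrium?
x = √(2·PE/k) = √(2·9.52/1727) = 0.105 m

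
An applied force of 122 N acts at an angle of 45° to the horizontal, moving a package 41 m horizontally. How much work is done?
W = F·d·cosθ = (122)(41)cos(45°) = 3537 J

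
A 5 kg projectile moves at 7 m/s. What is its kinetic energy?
KE = ½mv² = ½(5)(7)² = 122.5 J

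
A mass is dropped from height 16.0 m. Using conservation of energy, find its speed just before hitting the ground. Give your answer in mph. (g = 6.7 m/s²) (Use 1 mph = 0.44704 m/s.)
mgh = ½mv² ⇒ v = √(2gh) = √(2·6.7·16.0) = 14.6424 m/s = 32.75 mph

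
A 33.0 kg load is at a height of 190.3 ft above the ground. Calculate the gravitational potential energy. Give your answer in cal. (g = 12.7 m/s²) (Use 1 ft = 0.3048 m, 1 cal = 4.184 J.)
Convert to SI: m = 33.0 kg, h = 58.0034 m
PE = mgh = (33.0)(12.7)(58.0034) = 24309.2 J = 5810 cal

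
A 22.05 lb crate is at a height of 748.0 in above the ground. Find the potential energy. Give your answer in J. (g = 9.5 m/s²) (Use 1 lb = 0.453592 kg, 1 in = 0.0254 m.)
Convert to SI: m = 10.0017 kg, h = 18.9992 m
PE = mgh = (10.0017)(9.5)(18.9992) = 1805 J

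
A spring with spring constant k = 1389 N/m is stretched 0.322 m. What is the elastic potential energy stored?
PE = ½kx² = ½(1389)(0.322)² = 72.01 J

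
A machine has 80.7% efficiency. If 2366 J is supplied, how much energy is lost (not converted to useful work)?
W_lost = W_in(1 − η) = 2366·(1 − 0.807) = 456.6 J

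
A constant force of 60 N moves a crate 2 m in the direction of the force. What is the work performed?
W = F·d = (60)(2) = 120.0 J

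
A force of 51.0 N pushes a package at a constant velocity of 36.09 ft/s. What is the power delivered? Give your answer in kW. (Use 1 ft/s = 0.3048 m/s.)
Convert to SI: F = 51.0 N, v = 11.0002 m/s
P = Fv = (51.0)(11.0002) = 561.012 W = 0.561 kW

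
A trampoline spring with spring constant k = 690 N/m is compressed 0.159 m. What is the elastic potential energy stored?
PE = ½kx² = ½(690)(0.159)² = 8.722 J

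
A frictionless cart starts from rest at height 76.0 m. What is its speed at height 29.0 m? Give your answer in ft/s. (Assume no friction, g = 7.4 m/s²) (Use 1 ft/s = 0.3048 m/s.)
mgh₁ = mgh₂ + ½mv² ⇒ v = √(2g(h₁−h₂)) = √(2·7.4·47.0) = 26.3742 m/s = 86.53 ft/s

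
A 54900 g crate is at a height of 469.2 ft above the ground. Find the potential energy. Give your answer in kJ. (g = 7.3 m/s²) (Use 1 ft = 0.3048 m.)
Convert to SI: m = 54.9 kg, h = 143.012 m
PE = mgh = (54.9)(7.3)(143.012) = 57314.98 J = 57.31 kJ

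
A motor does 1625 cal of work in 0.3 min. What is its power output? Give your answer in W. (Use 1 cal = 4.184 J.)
Convert to SI: W = 6799.0 J, t = 18.0 s
P = W/t = 6799.0/18.0 = 377.7 W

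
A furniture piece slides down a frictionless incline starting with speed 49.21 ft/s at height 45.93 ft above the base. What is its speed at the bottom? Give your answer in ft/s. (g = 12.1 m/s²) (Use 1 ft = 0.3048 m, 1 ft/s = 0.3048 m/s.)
Convert to SI: v₀ = 14.9992 m/s, h = 13.9995 m
½mv₀² + mgh = ½mv² ⇒ v = √(v₀² + 2gh) = √(14.9992² + 2·12.1·13.9995) = 23.7437 m/s = 77.9 ft/s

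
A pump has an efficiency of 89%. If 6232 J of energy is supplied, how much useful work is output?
W_out = η·W_in = 0.89·6232 = 5546.48 J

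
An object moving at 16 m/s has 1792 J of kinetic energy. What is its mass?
m = 2·KE/v² = 2·1792/(16)² = 14.0 kg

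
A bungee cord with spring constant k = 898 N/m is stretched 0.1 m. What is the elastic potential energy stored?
PE = ½kx² = ½(898)(0.1)² = 4.49 J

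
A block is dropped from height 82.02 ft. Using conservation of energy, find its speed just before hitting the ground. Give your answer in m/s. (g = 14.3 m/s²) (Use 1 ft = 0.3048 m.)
Convert to SI: h = 24.9997 m
mgh = ½mv² ⇒ v = √(2gh) = √(2·14.3·24.9997) = 26.74 m/s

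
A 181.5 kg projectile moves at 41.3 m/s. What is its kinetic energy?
KE = ½mv² = ½(181.5)(41.3)² = 154800 J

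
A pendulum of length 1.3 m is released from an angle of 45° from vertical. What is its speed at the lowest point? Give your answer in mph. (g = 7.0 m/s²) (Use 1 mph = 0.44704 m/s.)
h = L(1 − cosθ) = 1.3(1 − cos45°) = 0.380761 m
v = √(2gh) = √(2·7.0·0.380761) = 2.30882 m/s = 5.165 mph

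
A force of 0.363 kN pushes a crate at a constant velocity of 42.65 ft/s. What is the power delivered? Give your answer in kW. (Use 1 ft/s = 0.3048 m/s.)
Convert to SI: F = 363.0 N, v = 12.9997 m/s
P = Fv = (363.0)(12.9997) = 4718.9 W = 4.719 kW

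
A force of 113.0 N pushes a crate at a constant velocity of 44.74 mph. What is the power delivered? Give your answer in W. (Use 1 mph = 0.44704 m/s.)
Convert to SI: F = 113.0 N, v = 20.0006 m/s
P = Fv = (113.0)(20.0006) = 2260 W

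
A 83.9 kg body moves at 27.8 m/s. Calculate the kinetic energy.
KE = ½mv² = ½(83.9)(27.8)² = 32420 J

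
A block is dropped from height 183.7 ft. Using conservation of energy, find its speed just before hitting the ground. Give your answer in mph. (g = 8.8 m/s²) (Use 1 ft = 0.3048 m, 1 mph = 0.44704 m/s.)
Convert to SI: h = 55.9918 m
mgh = ½mv² ⇒ v = √(2gh) = √(2·8.8·55.9918) = 31.392 m/s = 70.22 mph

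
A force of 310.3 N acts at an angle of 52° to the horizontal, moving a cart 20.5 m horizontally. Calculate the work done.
W = F·d·cosθ = (310.3)(20.5)cos(52°) = 3916 J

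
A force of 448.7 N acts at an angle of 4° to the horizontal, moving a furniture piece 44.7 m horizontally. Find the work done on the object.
W = F·d·cosθ = (448.7)(44.7)cos(4°) = 20010 J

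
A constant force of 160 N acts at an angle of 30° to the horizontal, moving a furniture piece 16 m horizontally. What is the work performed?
W = F·d·cosθ = (160)(16)cos(30°) = 2217 J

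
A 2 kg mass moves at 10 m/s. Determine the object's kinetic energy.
KE = ½mv² = ½(2)(10)² = 100.0 J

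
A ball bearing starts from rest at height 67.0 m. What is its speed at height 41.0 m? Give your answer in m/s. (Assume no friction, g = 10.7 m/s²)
mgh₁ = mgh₂ + ½mv² ⇒ v = √(2g(h₁−h₂)) = √(2·10.7·26.0) = 23.59 m/s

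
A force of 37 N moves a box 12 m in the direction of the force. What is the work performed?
W = F·d = (37)(12) = 444.0 J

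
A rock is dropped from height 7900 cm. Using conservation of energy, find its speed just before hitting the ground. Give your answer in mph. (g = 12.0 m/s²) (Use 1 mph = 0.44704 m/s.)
Convert to SI: h = 79.0 m
mgh = ½mv² ⇒ v = √(2gh) = √(2·12.0·79.0) = 43.5431 m/s = 97.4 mph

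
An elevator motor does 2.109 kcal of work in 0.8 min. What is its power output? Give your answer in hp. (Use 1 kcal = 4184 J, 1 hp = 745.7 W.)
Convert to SI: W = 8824.06 J, t = 48.0 s
P = W/t = 8824.06/48.0 = 183.835 W = 0.2465 hp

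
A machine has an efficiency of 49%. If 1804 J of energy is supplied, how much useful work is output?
W_out = η·W_in = 0.49·1804 = 883.96 J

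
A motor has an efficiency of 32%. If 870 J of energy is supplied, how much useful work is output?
W_out = η·W_in = 0.32·870 = 278.4 J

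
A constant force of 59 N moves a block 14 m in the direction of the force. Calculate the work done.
W = F·d = (59)(14) = 826.0 J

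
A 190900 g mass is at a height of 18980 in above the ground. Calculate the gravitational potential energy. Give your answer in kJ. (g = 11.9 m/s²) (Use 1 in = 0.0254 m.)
Convert to SI: m = 190.9 kg, h = 482.092 m
PE = mgh = (190.9)(11.9)(482.092) = 1095170 J = 1095 kJ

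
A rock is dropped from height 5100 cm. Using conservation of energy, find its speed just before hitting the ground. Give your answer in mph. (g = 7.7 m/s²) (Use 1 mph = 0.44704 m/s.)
Convert to SI: h = 51.0 m
mgh = ½mv² ⇒ v = √(2gh) = √(2·7.7·51.0) = 28.025 m/s = 62.69 mph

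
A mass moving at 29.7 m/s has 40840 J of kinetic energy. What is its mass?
m = 2·KE/v² = 2·40840/(29.7)² = 92.6 kg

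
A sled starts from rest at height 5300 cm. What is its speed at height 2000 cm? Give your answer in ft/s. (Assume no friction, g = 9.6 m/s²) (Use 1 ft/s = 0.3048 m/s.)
Convert to SI: h₁−h₂ = 33.0 m
mgh₁ = mgh₂ + ½mv² ⇒ v = √(2g(h₁−h₂)) = √(2·9.6·33.0) = 25.1714 m/s = 82.58 ft/s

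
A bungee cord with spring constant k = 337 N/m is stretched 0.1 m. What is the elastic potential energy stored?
PE = ½kx² = ½(337)(0.1)² = 1.685 J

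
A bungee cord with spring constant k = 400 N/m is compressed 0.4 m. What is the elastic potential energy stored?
PE = ½kx² = ½(400)(0.4)² = 32.0 J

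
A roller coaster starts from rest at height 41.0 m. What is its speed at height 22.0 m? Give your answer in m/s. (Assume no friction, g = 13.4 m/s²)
mgh₁ = mgh₂ + ½mv² ⇒ v = √(2g(h₁−h₂)) = √(2·13.4·19.0) = 22.57 m/s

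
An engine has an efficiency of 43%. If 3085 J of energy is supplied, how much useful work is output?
W_out = η·W_in = 0.43·3085 = 1326.55 J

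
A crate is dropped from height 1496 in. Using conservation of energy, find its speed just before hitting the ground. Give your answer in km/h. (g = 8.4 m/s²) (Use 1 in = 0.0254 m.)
Convert to SI: h = 37.9984 m
mgh = ½mv² ⇒ v = √(2gh) = √(2·8.4·37.9984) = 25.266 m/s = 90.96 km/h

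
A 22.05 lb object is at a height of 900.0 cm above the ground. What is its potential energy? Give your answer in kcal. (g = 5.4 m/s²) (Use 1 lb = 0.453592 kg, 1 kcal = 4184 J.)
Convert to SI: m = 10.0017 kg, h = 9.0 m
PE = mgh = (10.0017)(5.4)(9.0) = 486.083 J = 0.1162 kcal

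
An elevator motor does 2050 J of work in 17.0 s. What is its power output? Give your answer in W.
P = W/t = 2050.0/17.0 = 120.6 W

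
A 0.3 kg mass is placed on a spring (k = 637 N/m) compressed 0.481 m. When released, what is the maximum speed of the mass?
½kx² = ½mv² ⇒ v = x√(k/m) = (0.481)√(637/0.3) = 22.16 m/s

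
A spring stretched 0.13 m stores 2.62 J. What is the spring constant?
k = 2·PE/x² = 2·2.62/(0.13)² = 310.1 N/m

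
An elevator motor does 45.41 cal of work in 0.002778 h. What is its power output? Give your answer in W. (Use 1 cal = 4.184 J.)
Convert to SI: W = 189.995 J, t = 10.0008 s
P = W/t = 189.995/10.0008 = 19.0 W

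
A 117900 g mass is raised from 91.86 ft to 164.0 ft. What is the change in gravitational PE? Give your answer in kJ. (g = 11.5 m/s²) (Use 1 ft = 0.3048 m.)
Convert to SI: m = 117.9 kg, Δh = 21.9883 m
ΔPE = mgΔh = (117.9)(11.5)(21.9883) = 29812.8 J = 29.81 kJ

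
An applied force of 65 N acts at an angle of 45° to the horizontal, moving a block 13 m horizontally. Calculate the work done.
W = F·d·cosθ = (65)(13)cos(45°) = 597.5 J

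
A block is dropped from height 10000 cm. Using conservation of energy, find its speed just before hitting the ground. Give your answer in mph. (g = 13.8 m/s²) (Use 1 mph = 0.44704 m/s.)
Convert to SI: h = 100.0 m
mgh = ½mv² ⇒ v = √(2gh) = √(2·13.8·100.0) = 52.5357 m/s = 117.5 mph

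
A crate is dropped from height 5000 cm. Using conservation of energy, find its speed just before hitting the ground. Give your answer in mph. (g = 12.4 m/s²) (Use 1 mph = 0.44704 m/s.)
Convert to SI: h = 50.0 m
mgh = ½mv² ⇒ v = √(2gh) = √(2·12.4·50.0) = 35.2136 m/s = 78.77 mph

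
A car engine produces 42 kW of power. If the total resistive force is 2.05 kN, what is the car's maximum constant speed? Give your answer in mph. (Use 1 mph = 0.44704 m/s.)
Convert to SI: F = 2050.0 N
P = Fv ⇒ v = P/F = 42000 W/2050.0 N = 20.4878 m/s = 45.83 mph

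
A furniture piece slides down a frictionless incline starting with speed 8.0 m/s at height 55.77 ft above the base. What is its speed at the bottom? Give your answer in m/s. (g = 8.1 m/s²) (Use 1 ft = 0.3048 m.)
Convert to SI: v₀ = 8.0 m/s, h = 16.9987 m
½mv₀² + mgh = ½mv² ⇒ v = √(v₀² + 2gh) = √(8.0² + 2·8.1·16.9987) = 18.42 m/s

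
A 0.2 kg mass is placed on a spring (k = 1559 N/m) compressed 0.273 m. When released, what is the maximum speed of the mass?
½kx² = ½mv² ⇒ v = x√(k/m) = (0.273)√(1559/0.2) = 24.1 m/s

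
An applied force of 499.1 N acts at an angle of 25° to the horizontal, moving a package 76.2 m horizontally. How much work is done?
W = F·d·cosθ = (499.1)(76.2)cos(25°) = 34470 J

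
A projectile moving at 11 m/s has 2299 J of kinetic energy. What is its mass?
m = 2·KE/v² = 2·2299/(11)² = 38.0 kg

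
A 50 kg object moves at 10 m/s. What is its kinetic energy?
KE = ½mv² = ½(50)(10)² = 2500.0 J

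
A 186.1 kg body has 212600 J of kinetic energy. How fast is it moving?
v = √(2·KE/m) = √(2·212600/186.1) = 47.8 m/s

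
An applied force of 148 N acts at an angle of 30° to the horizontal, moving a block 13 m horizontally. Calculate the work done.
W = F·d·cosθ = (148)(13)cos(30°) = 1666 J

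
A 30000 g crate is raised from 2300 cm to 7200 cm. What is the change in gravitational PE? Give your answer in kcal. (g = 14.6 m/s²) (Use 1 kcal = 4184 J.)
Convert to SI: m = 30.0 kg, Δh = 49.0 m
ΔPE = mgΔh = (30.0)(14.6)(49.0) = 21462.0 J = 5.13 kcal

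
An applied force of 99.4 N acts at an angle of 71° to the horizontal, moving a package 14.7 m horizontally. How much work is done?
W = F·d·cosθ = (99.4)(14.7)cos(71°) = 475.7 J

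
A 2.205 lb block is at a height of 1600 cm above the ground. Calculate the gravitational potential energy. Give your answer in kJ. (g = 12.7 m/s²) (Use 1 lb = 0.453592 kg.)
Convert to SI: m = 1.00017 kg, h = 16.0 m
PE = mgh = (1.00017)(12.7)(16.0) = 203.235 J = 0.2032 kJ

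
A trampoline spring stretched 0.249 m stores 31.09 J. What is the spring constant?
k = 2·PE/x² = 2·31.09/(0.249)² = 1003 N/m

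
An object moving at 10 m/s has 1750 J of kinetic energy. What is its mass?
m = 2·KE/v² = 2·1750/(10)² = 35.0 kg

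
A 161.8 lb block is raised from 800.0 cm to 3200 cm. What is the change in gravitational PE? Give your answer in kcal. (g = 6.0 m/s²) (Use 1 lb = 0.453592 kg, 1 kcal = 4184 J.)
Convert to SI: m = 73.3912 kg, Δh = 24.0 m
ΔPE = mgΔh = (73.3912)(6.0)(24.0) = 10568.3 J = 2.526 kcal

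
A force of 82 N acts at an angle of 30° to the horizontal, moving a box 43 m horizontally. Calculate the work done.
W = F·d·cosθ = (82)(43)cos(30°) = 3054 J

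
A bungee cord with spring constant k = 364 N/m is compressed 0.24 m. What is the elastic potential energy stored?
PE = ½kx² = ½(364)(0.24)² = 10.48 J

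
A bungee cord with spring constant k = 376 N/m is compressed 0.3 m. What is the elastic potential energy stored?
PE = ½kx² = ½(376)(0.3)² = 16.92 J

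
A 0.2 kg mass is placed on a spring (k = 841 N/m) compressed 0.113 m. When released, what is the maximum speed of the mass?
½kx² = ½mv² ⇒ v = x√(k/m) = (0.113)√(841/0.2) = 7.328 m/s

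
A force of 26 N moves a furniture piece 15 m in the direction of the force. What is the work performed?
W = F·d = (26)(15) = 390.0 J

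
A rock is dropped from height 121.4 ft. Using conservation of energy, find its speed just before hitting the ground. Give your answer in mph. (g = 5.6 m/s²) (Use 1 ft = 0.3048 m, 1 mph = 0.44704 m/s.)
Convert to SI: h = 37.0027 m
mgh = ½mv² ⇒ v = √(2gh) = √(2·5.6·37.0027) = 20.3576 m/s = 45.54 mph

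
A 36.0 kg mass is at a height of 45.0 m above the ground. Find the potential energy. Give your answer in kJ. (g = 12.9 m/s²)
PE = mgh = (36.0)(12.9)(45.0) = 20898.0 J = 20.9 kJ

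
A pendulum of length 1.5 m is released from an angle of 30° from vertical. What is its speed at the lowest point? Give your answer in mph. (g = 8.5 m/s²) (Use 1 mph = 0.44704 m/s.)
h = L(1 − cosθ) = 1.5(1 − cos30°) = 0.200962 m
v = √(2gh) = √(2·8.5·0.200962) = 1.84834 m/s = 4.135 mph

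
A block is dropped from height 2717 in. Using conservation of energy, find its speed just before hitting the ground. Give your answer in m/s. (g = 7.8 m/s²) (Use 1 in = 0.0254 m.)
Convert to SI: h = 69.0118 m
mgh = ½mv² ⇒ v = √(2gh) = √(2·7.8·69.0118) = 32.81 m/s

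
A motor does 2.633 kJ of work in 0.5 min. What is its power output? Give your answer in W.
Convert to SI: W = 2633.0 J, t = 30.0 s
P = W/t = 2633.0/30.0 = 87.77 W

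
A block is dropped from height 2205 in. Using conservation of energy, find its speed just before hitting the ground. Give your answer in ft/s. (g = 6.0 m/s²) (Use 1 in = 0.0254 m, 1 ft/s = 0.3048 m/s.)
Convert to SI: h = 56.007 m
mgh = ½mv² ⇒ v = √(2gh) = √(2·6.0·56.007) = 25.9246 m/s = 85.05 ft/s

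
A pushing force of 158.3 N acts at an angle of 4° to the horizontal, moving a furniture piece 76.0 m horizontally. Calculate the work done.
W = F·d·cosθ = (158.3)(76.0)cos(4°) = 12000 J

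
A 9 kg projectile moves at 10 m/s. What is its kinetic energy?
KE = ½mv² = ½(9)(10)² = 450.0 J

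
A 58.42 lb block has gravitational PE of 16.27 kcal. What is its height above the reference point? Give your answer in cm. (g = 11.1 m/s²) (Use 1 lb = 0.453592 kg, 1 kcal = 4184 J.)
Convert to SI: m = 26.4988 kg, PE = 68073.7 J
h = PE/(mg) = 68073.7/(26.4988·11.1) = 231.435 m = 23140 cm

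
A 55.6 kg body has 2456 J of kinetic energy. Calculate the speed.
v = √(2·KE/m) = √(2·2456/55.6) = 9.399 m/s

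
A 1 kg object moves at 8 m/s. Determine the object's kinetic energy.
KE = ½mv² = ½(1)(8)² = 32.0 J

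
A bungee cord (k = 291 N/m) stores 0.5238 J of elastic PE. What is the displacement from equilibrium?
x = √(2·PE/k) = √(2·0.5238/291) = 0.06 m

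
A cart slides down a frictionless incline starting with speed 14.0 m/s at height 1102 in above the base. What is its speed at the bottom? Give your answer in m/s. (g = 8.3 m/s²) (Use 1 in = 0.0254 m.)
Convert to SI: v₀ = 14.0 m/s, h = 27.9908 m
½mv₀² + mgh = ½mv² ⇒ v = √(v₀² + 2gh) = √(14.0² + 2·8.3·27.9908) = 25.7 m/s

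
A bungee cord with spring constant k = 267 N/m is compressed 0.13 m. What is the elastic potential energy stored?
PE = ½kx² = ½(267)(0.13)² = 2.256 J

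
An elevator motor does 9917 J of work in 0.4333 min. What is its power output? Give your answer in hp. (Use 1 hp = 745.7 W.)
Convert to SI: W = 9917.0 J, t = 25.998 s
P = W/t = 9917.0/25.998 = 381.452 W = 0.5115 hp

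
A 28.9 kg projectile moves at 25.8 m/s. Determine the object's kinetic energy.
KE = ½mv² = ½(28.9)(25.8)² = 9618 J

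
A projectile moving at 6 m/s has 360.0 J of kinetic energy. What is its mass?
m = 2·KE/v² = 2·360.0/(6)² = 20.0 kg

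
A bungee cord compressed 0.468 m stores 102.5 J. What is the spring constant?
k = 2·PE/x² = 2·102.5/(0.468)² = 936.0 N/m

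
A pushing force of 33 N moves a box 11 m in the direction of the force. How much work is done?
W = F·d = (33)(11) = 363.0 J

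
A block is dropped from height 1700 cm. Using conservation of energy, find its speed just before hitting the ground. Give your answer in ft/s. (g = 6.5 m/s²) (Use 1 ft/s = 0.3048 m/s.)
Convert to SI: h = 17.0 m
mgh = ½mv² ⇒ v = √(2gh) = √(2·6.5·17.0) = 14.8661 m/s = 48.77 ft/s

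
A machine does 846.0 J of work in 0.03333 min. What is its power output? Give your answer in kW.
Convert to SI: W = 846.0 J, t = 1.9998 s
P = W/t = 846.0/1.9998 = 423.042 W = 0.423 kW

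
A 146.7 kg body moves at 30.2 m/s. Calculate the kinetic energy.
KE = ½mv² = ½(146.7)(30.2)² = 66900 J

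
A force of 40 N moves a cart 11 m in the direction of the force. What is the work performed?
W = F·d = (40)(11) = 440.0 J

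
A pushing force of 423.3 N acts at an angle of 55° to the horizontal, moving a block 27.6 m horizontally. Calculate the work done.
W = F·d·cosθ = (423.3)(27.6)cos(55°) = 6701 J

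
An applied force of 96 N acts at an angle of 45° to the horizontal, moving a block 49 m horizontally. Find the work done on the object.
W = F·d·cosθ = (96)(49)cos(45°) = 3326 J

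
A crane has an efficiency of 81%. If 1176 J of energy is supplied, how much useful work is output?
W_out = η·W_in = 0.81·1176 = 952.56 J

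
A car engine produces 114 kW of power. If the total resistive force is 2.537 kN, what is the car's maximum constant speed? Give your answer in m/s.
Convert to SI: F = 2537.0 N
P = Fv ⇒ v = P/F = 114000 W/2537.0 N = 44.93 m/s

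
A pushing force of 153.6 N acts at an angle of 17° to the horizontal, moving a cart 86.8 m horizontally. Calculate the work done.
W = F·d·cosθ = (153.6)(86.8)cos(17°) = 12750 J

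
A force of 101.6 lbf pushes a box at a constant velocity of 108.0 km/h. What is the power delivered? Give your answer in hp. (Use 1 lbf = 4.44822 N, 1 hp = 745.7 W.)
Convert to SI: F = 451.939 N, v = 30.0 m/s
P = Fv = (451.939)(30.0) = 13558.2 W = 18.18 hp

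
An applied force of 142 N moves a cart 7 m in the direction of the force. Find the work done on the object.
W = F·d = (142)(7) = 994.0 J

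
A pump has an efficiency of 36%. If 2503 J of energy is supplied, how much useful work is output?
W_out = η·W_in = 0.36·2503 = 901.08 J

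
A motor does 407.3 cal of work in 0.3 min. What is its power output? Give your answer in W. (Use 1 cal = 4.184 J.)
Convert to SI: W = 1704.14 J, t = 18.0 s
P = W/t = 1704.14/18.0 = 94.67 W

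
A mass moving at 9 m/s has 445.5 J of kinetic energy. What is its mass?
m = 2·KE/v² = 2·445.5/(9)² = 11.0 kg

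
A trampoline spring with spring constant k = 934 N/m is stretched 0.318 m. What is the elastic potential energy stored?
PE = ½kx² = ½(934)(0.318)² = 47.22 J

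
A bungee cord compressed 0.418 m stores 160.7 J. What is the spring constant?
k = 2·PE/x² = 2·160.7/(0.418)² = 1839 N/m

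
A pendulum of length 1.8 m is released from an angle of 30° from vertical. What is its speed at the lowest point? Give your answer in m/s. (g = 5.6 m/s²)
h = L(1 − cosθ) = 1.8(1 − cos30°) = 0.241154 m
v = √(2gh) = √(2·5.6·0.241154) = 1.643 m/s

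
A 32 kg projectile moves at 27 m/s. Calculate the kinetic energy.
KE = ½mv² = ½(32)(27)² = 11664.0 J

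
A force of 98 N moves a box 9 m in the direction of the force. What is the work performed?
W = F·d = (98)(9) = 882.0 J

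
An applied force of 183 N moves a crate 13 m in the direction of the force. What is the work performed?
W = F·d = (183)(13) = 2379 J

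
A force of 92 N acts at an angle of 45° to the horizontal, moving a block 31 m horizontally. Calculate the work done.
W = F·d·cosθ = (92)(31)cos(45°) = 2017 J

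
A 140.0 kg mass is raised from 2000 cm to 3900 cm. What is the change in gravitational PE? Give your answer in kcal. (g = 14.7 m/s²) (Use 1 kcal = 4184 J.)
Convert to SI: m = 140.0 kg, Δh = 19.0 m
ΔPE = mgΔh = (140.0)(14.7)(19.0) = 39102.0 J = 9.346 kcal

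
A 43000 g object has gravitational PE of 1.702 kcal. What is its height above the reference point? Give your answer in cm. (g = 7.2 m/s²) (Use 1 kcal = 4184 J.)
Convert to SI: m = 43.0 kg, PE = 7121.17 J
h = PE/(mg) = 7121.17/(43.0·7.2) = 23.0012 m = 2300 cm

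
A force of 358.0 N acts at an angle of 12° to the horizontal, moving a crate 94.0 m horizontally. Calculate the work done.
W = F·d·cosθ = (358.0)(94.0)cos(12°) = 32920 J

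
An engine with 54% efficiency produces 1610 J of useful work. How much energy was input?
W_in = W_out/η = 1610/0.54 = 2981 J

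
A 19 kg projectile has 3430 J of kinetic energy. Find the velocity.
v = √(2·KE/m) = √(2·3430/19) = 19.0 m/s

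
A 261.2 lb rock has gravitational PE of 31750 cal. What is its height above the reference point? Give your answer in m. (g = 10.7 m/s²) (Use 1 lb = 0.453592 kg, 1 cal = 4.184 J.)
Convert to SI: m = 118.478 kg, PE = 132842 J
h = PE/(mg) = 132842/(118.478·10.7) = 104.8 m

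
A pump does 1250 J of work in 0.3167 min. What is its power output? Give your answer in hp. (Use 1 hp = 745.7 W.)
Convert to SI: W = 1250.0 J, t = 19.002 s
P = W/t = 1250.0/19.002 = 65.7825 W = 0.08822 hp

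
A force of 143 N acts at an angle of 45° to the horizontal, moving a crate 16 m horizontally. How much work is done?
W = F·d·cosθ = (143)(16)cos(45°) = 1618 J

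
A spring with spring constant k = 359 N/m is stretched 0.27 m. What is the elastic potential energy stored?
PE = ½kx² = ½(359)(0.27)² = 13.09 J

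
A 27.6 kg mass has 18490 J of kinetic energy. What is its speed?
v = √(2·KE/m) = √(2·18490/27.6) = 36.6 m/s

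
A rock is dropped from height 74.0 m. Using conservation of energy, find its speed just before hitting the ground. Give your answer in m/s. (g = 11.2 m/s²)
mgh = ½mv² ⇒ v = √(2gh) = √(2·11.2·74.0) = 40.71 m/s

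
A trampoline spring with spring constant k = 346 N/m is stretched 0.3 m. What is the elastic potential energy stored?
PE = ½kx² = ½(346)(0.3)² = 15.57 J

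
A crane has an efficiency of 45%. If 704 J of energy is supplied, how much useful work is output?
W_out = η·W_in = 0.45·704 = 316.8 J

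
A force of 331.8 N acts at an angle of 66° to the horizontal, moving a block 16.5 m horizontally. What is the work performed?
W = F·d·cosθ = (331.8)(16.5)cos(66°) = 2227 J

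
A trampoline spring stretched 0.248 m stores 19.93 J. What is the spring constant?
k = 2·PE/x² = 2·19.93/(0.248)² = 648.1 N/m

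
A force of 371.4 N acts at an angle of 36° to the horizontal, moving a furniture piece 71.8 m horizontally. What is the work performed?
W = F·d·cosθ = (371.4)(71.8)cos(36°) = 21570 J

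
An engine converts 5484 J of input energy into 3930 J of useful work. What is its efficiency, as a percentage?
η = W_out/W_in = 3930/5484 = 71.66%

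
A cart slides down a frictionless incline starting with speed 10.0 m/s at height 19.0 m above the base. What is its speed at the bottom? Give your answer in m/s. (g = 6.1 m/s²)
½mv₀² + mgh = ½mv² ⇒ v = √(v₀² + 2gh) = √(10.0² + 2·6.1·19.0) = 18.22 m/s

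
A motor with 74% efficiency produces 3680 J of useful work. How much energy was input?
W_in = W_out/η = 3680/0.74 = 4973 J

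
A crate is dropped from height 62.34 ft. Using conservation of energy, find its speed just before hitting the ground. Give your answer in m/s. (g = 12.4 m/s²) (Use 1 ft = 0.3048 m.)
Convert to SI: h = 19.0012 m
mgh = ½mv² ⇒ v = √(2gh) = √(2·12.4·19.0012) = 21.71 m/s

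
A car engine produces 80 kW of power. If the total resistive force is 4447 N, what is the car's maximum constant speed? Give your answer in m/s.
P = Fv ⇒ v = P/F = 80000 W/4447.0 N = 17.99 m/s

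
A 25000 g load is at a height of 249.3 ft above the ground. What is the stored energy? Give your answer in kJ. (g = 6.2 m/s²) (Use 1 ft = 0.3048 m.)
Convert to SI: m = 25.0 kg, h = 75.9866 m
PE = mgh = (25.0)(6.2)(75.9866) = 11777.9 J = 11.78 kJ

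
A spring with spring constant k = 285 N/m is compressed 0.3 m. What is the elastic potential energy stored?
PE = ½kx² = ½(285)(0.3)² = 12.83 J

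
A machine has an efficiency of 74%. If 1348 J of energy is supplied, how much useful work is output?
W_out = η·W_in = 0.74·1348 = 997.52 J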